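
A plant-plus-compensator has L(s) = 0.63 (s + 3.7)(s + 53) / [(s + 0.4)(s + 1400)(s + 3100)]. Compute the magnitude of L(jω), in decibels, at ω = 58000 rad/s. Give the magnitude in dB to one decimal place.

|j58000 + 3.7| = √(58000² + 3.7²) = 5.8e+04
|j58000 + 53| = √(58000² + 53²) = 5.8e+04
|j58000 + 0.4| = √(58000² + 0.4²) = 5.8e+04
|j58000 + 1400| = √(58000² + 1400²) = 5.802e+04
|j58000 + 3100| = √(58000² + 3100²) = 5.808e+04
|L(j58000)| = 0.63 × 5.8e+04 × 5.8e+04 / (5.8e+04 × 5.802e+04 × 5.808e+04) = 1.0843e-05
20 log₁₀(1.0843e-05) = -99.30 dB

-99.3 dB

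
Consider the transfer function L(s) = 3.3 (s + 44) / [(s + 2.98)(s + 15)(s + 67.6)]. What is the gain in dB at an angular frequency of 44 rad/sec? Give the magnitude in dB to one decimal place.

-58.1 dB

|j44 + 44| = √(44² + 44²) = 62.23
|j44 + 2.98| = √(44² + 2.98²) = 44.1
|j44 + 15| = √(44² + 15²) = 46.49
|j44 + 67.6| = √(44² + 67.6²) = 80.66
|L(j44)| = 3.3 × 62.23 / (44.1 × 46.49 × 80.66) = 0.0012418
20 log₁₀(0.0012418) = -58.12 dB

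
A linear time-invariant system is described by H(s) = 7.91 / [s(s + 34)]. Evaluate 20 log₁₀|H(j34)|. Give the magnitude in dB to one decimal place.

-46.3 dB

|j34 + 34| = √(34² + 34²) = 48.08
|j34| = 34
|H(j34)| = 7.91 / (48.08 × 34) = 0.0048384
20 log₁₀(0.0048384) = -46.31 dB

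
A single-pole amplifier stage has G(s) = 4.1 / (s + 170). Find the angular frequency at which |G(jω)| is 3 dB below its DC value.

170 rad/sec

For a single-pole low-pass, the −3 dB point is at the pole: ω = 170 rad/sec.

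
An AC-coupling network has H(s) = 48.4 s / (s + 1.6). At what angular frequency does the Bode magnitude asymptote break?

The single real pole at s = −1.6 gives a corner at ω = 1.6 rad s⁻¹.

1.6 rad s⁻¹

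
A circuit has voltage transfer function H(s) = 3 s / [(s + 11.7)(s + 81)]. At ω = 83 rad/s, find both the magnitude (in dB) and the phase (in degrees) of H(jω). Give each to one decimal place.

|H| = -31.8 dB, ∠H = -37.7°

|j83| = 83
|j83 + 11.7| = √(83² + 11.7²) = 83.82
|j83 + 81| = √(83² + 81²) = 116
|H(j83)| = 3 × 83 / (83.82 × 116) = 0.025615
20 log₁₀(0.025615) = -31.83 dB
∠(j83) = 90.00°
∠(j83 + 11.7) = arctan(83/11.7) = 81.98°
∠(j83 + 81) = arctan(83/81) = 45.70°
∠H(j83) = 90.00° − (81.98° + 45.70°) = -37.67°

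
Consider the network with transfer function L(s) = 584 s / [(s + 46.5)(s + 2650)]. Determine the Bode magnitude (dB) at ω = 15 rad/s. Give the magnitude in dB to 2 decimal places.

|j15| = 15
|j15 + 46.5| = √(15² + 46.5²) = 48.86
|j15 + 2650| = √(15² + 2650²) = 2650
|L(j15)| = 584 × 15 / (48.86 × 2650) = 0.067655
20 log₁₀(0.067655) = -23.394 dB

-23.39 dB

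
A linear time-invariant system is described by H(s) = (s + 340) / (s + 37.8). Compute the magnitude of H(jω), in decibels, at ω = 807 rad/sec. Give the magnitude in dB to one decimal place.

|j807 + 340| = √(807² + 340²) = 875.7
|j807 + 37.8| = √(807² + 37.8²) = 807.9
|H(j807)| = 1 × 875.7 / 807.9 = 1.0839
20 log₁₀(1.0839) = 0.70 dB

0.7 dB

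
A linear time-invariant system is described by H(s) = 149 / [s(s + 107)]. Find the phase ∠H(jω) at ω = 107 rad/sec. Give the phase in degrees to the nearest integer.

-135°

∠(j107 + 107) = arctan(107/107) = 45.00°
∠(j107) = 90.00°
∠H(j107) = − (45.00° + 90.00°) = -135.00°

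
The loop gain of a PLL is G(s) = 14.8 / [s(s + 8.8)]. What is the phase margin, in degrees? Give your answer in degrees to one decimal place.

Gain crossover: |G(jω)| = 1 at ω ≈ 1.65 rad s⁻¹.
∠G(j1.65) = −90° − arctan(1.65/8.8) ≈ -100.64°
PM = 180° + (-100.64°) = 79.36°

79.4 deg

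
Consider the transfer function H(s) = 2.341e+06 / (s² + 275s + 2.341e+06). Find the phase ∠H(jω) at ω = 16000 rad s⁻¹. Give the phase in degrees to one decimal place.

-179.0°

∠[(j16000)² + 275(j16000) + 2.341e+06] = ∠[-2.5366e+08 + j4.4e+06] = 179.01°
∠H(j16000) = −179.01° = -179.01°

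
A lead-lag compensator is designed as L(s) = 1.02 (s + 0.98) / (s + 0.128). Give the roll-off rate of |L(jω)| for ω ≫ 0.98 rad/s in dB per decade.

With 1 zero and 1 pole, the high-frequency asymptotic slope is 20 × (1 − 1) = 0 dB/decade.

0 dB/decade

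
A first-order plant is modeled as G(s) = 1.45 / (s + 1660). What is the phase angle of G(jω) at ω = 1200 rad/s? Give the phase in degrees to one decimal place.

-35.9 deg

∠(j1200 + 1660) = arctan(1200/1660) = 35.86°
∠G(j1200) = −35.86° = -35.86°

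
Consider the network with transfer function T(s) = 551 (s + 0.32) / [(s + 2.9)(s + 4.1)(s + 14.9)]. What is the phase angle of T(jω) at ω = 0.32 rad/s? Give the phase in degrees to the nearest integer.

33°

∠(j0.32 + 0.32) = arctan(0.32/0.32) = 45.00°
∠(j0.32 + 2.9) = arctan(0.32/2.9) = 6.30°
∠(j0.32 + 4.1) = arctan(0.32/4.1) = 4.46°
∠(j0.32 + 14.9) = arctan(0.32/14.9) = 1.23°
∠T(j0.32) = 45.00° − (6.30° + 4.46° + 1.23°) = 33.01°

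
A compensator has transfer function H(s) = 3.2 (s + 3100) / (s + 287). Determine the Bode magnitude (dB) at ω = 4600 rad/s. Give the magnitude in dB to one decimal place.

|j4600 + 3100| = √(4600² + 3100²) = 5547
|j4600 + 287| = √(4600² + 287²) = 4609
|H(j4600)| = 3.2 × 5547 / 4609 = 3.8513
20 log₁₀(3.8513) = 11.71 dB

11.7 dB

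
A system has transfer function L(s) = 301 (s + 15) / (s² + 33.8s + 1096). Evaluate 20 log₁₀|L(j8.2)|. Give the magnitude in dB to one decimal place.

|j8.2 + 15| = √(8.2² + 15²) = 17.1
|(j8.2)² + 33.8(j8.2) + 1096| = |1028.8 + j277.16| = 1065
|L(j8.2)| = 301 × 17.1 / 1065 = 4.8296
20 log₁₀(4.8296) = 13.68 dB

13.7 dB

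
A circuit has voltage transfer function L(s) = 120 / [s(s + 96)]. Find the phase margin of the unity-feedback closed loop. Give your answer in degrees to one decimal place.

89.3°

Gain crossover: |L(jω)| = 1 at ω ≈ 1.25 rad/sec.
∠L(j1.25) = −90° − arctan(1.25/96) ≈ -90.75°
PM = 180° + (-90.75°) = 89.25°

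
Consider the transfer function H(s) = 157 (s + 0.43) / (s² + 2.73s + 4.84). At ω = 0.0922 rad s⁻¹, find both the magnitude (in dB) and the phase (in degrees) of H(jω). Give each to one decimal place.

|H| = 23.1 dB, ∠H = 9.1°

|j0.0922 + 0.43| = √(0.0922² + 0.43²) = 0.4398
|(j0.0922)² + 2.73(j0.0922) + 4.84| = |4.8315 + j0.25171| = 4.838
|H(j0.0922)| = 157 × 0.4398 / 4.838 = 14.271
20 log₁₀(14.271) = 23.09 dB
∠(j0.0922 + 0.43) = arctan(0.0922/0.43) = 12.10°
∠[(j0.0922)² + 2.73(j0.0922) + 4.84] = ∠[4.8315 + j0.25171] = 2.98°
∠H(j0.0922) = 12.10° − 2.98° = 9.12°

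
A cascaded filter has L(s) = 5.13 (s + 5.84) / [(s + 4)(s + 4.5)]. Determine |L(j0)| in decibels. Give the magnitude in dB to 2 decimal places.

4.43 dB

L(0) = 5.13 × 5.84 / (4 × 4.5) = 1.6644
20 log₁₀(1.6644) = 4.425 dB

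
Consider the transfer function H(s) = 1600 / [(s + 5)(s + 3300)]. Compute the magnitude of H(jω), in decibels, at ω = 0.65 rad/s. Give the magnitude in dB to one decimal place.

-20.3 dB

|j0.65 + 5| = √(0.65² + 5²) = 5.042
|j0.65 + 3300| = √(0.65² + 3300²) = 3300
|H(j0.65)| = 1600 / (5.042 × 3300) = 0.096161
20 log₁₀(0.096161) = -20.34 dB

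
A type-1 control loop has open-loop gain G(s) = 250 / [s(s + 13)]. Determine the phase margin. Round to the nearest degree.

44°

Gain crossover: |G(jω)| = 1 at ω ≈ 13.4 rad/s.
∠G(j13.4) = −90° − arctan(13.4/13) ≈ -135.85°
PM = 180° + (-135.85°) = 44.15°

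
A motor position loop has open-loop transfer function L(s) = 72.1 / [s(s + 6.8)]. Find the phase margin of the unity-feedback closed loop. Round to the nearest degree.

Gain crossover: |L(jω)| = 1 at ω ≈ 7.25 rad s⁻¹.
∠L(j7.25) = −90° − arctan(7.25/6.8) ≈ -136.84°
PM = 180° + (-136.84°) = 43.16°

43°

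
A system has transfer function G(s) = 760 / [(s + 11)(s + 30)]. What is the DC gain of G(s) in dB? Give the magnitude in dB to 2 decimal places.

7.25 dB

G(0) = 760 / (11 × 30) = 2.303
20 log₁₀(2.303) = 7.246 dB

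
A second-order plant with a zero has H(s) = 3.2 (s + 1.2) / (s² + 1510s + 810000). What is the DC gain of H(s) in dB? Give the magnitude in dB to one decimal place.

H(0) = 3.2 × 1.2 / 810000 = 4.7407e-06
20 log₁₀(4.7407e-06) = -106.48 dB

-106.5 dB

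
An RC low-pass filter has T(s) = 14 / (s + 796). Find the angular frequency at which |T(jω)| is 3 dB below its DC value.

For a single-pole low-pass, the −3 dB point is at the pole: ω = 796 rad s⁻¹.

796 rad s⁻¹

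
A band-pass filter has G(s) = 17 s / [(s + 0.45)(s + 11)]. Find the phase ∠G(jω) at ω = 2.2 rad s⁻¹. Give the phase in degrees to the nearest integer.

0°

∠(j2.2) = 90.00°
∠(j2.2 + 0.45) = arctan(2.2/0.45) = 78.44°
∠(j2.2 + 11) = arctan(2.2/11) = 11.31°
∠G(j2.2) = 90.00° − (78.44° + 11.31°) = 0.25°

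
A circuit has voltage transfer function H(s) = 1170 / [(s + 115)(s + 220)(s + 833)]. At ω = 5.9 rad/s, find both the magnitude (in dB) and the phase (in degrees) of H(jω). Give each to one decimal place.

|j5.9 + 115| = √(5.9² + 115²) = 115.2
|j5.9 + 220| = √(5.9² + 220²) = 220.1
|j5.9 + 833| = √(5.9² + 833²) = 833
|H(j5.9)| = 1170 / (115.2 × 220.1 × 833) = 5.5422e-05
20 log₁₀(5.5422e-05) = -85.13 dB
∠(j5.9 + 115) = arctan(5.9/115) = 2.94°
∠(j5.9 + 220) = arctan(5.9/220) = 1.54°
∠(j5.9 + 833) = arctan(5.9/833) = 0.41°
∠H(j5.9) = − (2.94° + 1.54° + 0.41°) = -4.88°

|H| = -85.1 dB, ∠H = -4.9°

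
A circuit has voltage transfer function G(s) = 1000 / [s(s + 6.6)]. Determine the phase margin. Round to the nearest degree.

Gain crossover: |G(jω)| = 1 at ω ≈ 31.3 rad/s.
∠G(j31.3) = −90° − arctan(31.3/6.6) ≈ -168.09°
PM = 180° + (-168.09°) = 11.91°

12 deg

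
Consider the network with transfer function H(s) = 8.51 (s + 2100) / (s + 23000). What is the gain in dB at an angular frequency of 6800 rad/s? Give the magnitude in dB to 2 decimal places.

|j6800 + 2100| = √(6800² + 2100²) = 7117
|j6800 + 23000| = √(6800² + 23000²) = 2.398e+04
|H(j6800)| = 8.51 × 7117 / 2.398e+04 = 2.5252
20 log₁₀(2.5252) = 8.046 dB

8.05 dB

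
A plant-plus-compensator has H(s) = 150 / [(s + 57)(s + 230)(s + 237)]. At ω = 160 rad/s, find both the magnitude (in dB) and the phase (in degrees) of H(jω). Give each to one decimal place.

|j160 + 57| = √(160² + 57²) = 169.8
|j160 + 230| = √(160² + 230²) = 280.2
|j160 + 237| = √(160² + 237²) = 286
|H(j160)| = 150 / (169.8 × 280.2 × 286) = 1.1023e-05
20 log₁₀(1.1023e-05) = -99.15 dB
∠(j160 + 57) = arctan(160/57) = 70.39°
∠(j160 + 230) = arctan(160/230) = 34.82°
∠(j160 + 237) = arctan(160/237) = 34.02°
∠H(j160) = − (70.39° + 34.82° + 34.02°) = -139.24°

|H| = -99.2 dB, ∠H = -139.2 deg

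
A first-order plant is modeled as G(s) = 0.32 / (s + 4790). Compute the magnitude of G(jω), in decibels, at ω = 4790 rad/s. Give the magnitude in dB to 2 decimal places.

|j4790 + 4790| = √(4790² + 4790²) = 6774
|G(j4790)| = 0.32 / 6774 = 4.7239e-05
20 log₁₀(4.7239e-05) = -86.514 dB

-86.51 dB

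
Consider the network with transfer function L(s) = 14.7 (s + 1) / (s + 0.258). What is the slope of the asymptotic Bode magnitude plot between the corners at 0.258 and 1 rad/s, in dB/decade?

-20 dB/decade

In this band the factors already past their corner are: pole at 0.258; net slope = -20 dB/decade.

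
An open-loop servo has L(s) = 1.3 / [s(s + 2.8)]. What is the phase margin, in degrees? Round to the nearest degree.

81°

Gain crossover: |L(jω)| = 1 at ω ≈ 0.458 rad/s.
∠L(j0.458) = −90° − arctan(0.458/2.8) ≈ -99.29°
PM = 180° + (-99.29°) = 80.71°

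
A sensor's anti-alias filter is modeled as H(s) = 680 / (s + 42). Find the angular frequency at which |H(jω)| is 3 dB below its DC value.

For a single-pole low-pass, the −3 dB point is at the pole: ω = 42 rad/sec.

42 rad/sec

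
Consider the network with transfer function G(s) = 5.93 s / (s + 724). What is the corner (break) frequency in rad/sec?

The single real pole at s = −724 gives a corner at ω = 724 rad/sec.

724 rad/sec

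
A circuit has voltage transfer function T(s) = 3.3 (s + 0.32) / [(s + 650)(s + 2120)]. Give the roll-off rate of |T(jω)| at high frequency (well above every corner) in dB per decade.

With 1 zero and 2 poles, the high-frequency asymptotic slope is 20 × (1 − 2) = -20 dB/decade.

-20 dB/decade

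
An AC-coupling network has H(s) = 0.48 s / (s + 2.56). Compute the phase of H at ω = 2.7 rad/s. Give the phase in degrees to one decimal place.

43.5°

∠(j2.7) = 90.00°
∠(j2.7 + 2.56) = arctan(2.7/2.56) = 46.52°
∠H(j2.7) = 90.00° − 46.52° = 43.48°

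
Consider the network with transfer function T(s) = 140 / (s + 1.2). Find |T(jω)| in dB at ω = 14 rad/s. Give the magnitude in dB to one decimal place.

20.0 dB

|j14 + 1.2| = √(14² + 1.2²) = 14.05
|T(j14)| = 140 / 14.05 = 9.9635
20 log₁₀(9.9635) = 19.97 dB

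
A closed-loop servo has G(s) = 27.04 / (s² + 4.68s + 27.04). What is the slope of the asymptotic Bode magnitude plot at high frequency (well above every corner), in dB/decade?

-40 dB/decade

With 0 zeros and 2 poles, the high-frequency asymptotic slope is 20 × (0 − 2) = -40 dB/decade.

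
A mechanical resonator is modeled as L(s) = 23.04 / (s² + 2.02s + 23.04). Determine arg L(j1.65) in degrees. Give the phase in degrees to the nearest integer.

∠[(j1.65)² + 2.02(j1.65) + 23.04] = ∠[20.317 + j3.333] = 9.32°
∠L(j1.65) = −9.32° = -9.32°

-9°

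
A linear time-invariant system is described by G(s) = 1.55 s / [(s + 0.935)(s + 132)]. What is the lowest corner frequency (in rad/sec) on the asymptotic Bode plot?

Break frequencies occur at each pole and zero magnitude: 0.935 rad/sec, 132 rad/sec.
The lowest is 0.935 rad/sec.

0.935 rad/sec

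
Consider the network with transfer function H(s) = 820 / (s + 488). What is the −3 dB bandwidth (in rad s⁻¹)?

488 rad s⁻¹

For a single-pole low-pass, the −3 dB point is at the pole: ω = 488 rad s⁻¹.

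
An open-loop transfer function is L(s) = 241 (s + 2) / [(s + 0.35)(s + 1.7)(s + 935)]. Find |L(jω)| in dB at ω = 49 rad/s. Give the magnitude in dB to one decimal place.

-45.6 dB

|j49 + 2| = √(49² + 2²) = 49.04
|j49 + 0.35| = √(49² + 0.35²) = 49
|j49 + 1.7| = √(49² + 1.7²) = 49.03
|j49 + 935| = √(49² + 935²) = 936.3
|L(j49)| = 241 × 49.04 / (49 × 49.03 × 936.3) = 0.0052542
20 log₁₀(0.0052542) = -45.59 dB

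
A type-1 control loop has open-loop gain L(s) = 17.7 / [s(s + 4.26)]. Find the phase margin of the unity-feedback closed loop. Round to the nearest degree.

Gain crossover: |L(jω)| = 1 at ω ≈ 3.29 rad/sec.
∠L(j3.29) = −90° − arctan(3.29/4.26) ≈ -127.67°
PM = 180° + (-127.67°) = 52.33°

52°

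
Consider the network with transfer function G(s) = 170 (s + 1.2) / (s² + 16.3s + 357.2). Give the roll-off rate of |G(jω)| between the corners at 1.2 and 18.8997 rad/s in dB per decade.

In this band the factors already past their corner are: zero at 1.2; net slope = 20 dB/decade.

20 dB/decade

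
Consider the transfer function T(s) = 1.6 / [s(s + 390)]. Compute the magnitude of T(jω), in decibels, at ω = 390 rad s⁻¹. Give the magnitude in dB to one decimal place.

-102.6 dB

|j390 + 390| = √(390² + 390²) = 551.5
|j390| = 390
|T(j390)| = 1.6 / (551.5 × 390) = 7.4383e-06
20 log₁₀(7.4383e-06) = -102.57 dB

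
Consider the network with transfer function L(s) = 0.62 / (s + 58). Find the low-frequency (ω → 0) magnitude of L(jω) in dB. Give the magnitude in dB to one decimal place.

-39.4 dB

L(0) = 0.62 / 58 = 0.01069
20 log₁₀(0.01069) = -39.42 dB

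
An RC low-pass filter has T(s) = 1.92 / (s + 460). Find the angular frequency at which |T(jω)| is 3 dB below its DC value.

460 rad/sec

For a single-pole low-pass, the −3 dB point is at the pole: ω = 460 rad/sec.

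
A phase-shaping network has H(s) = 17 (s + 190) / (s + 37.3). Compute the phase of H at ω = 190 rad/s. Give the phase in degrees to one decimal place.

-33.9°

∠(j190 + 190) = arctan(190/190) = 45.00°
∠(j190 + 37.3) = arctan(190/37.3) = 78.89°
∠H(j190) = 45.00° − 78.89° = -33.89°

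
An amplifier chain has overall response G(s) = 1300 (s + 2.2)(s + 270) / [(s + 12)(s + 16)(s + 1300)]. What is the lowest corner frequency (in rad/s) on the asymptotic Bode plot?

Break frequencies occur at each pole and zero magnitude: 2.2 rad/s, 12 rad/s, 16 rad/s, 270 rad/s, 1300 rad/s.
The lowest is 2.2 rad/s.

2.2 rad/s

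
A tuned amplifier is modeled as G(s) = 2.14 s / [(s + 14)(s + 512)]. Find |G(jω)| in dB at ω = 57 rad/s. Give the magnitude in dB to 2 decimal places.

|j57| = 57
|j57 + 14| = √(57² + 14²) = 58.69
|j57 + 512| = √(57² + 512²) = 515.2
|G(j57)| = 2.14 × 57 / (58.69 × 515.2) = 0.0040341
20 log₁₀(0.0040341) = -47.885 dB

-47.89 dB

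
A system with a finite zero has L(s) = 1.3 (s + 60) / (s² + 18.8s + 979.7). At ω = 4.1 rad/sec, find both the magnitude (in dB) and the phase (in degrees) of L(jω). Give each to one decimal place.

|L| = -21.8 dB, ∠L = -0.7 deg

|j4.1 + 60| = √(4.1² + 60²) = 60.14
|(j4.1)² + 18.8(j4.1) + 979.7| = |962.89 + j77.08| = 966
|L(j4.1)| = 1.3 × 60.14 / 966 = 0.080936
20 log₁₀(0.080936) = -21.84 dB
∠(j4.1 + 60) = arctan(4.1/60) = 3.91°
∠[(j4.1)² + 18.8(j4.1) + 979.7] = ∠[962.89 + j77.08] = 4.58°
∠L(j4.1) = 3.91° − 4.58° = -0.67°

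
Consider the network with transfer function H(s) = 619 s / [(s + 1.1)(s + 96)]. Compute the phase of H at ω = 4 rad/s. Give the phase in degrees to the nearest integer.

∠(j4) = 90.00°
∠(j4 + 1.1) = arctan(4/1.1) = 74.62°
∠(j4 + 96) = arctan(4/96) = 2.39°
∠H(j4) = 90.00° − (74.62° + 2.39°) = 12.99°

13 deg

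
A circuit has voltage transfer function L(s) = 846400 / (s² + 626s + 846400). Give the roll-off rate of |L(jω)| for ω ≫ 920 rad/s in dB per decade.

-40 dB/decade

With 0 zeros and 2 poles, the high-frequency asymptotic slope is 20 × (0 − 2) = -40 dB/decade.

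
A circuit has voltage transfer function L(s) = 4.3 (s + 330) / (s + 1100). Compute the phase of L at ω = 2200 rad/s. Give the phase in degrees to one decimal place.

18.0 deg

∠(j2200 + 330) = arctan(2200/330) = 81.47°
∠(j2200 + 1100) = arctan(2200/1100) = 63.43°
∠L(j2200) = 81.47° − 63.43° = 18.03°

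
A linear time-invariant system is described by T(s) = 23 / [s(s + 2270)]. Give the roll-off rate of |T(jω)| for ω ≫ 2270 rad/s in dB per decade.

-40 dB/decade

With 0 zeros and 2 poles, the high-frequency asymptotic slope is 20 × (0 − 2) = -40 dB/decade.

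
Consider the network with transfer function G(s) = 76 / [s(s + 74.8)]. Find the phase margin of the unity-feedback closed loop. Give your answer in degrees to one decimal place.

89.2°

Gain crossover: |G(jω)| = 1 at ω ≈ 1.02 rad/s.
∠G(j1.02) = −90° − arctan(1.02/74.8) ≈ -90.78°
PM = 180° + (-90.78°) = 89.22°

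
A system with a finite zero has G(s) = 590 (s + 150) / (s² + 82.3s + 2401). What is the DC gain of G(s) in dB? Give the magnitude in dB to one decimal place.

G(0) = 590 × 150 / 2401 = 36.86
20 log₁₀(36.86) = 31.33 dB

31.3 dB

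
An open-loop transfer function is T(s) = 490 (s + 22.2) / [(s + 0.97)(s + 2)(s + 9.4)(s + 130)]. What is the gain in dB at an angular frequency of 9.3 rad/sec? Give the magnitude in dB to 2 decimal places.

-22.28 dB

|j9.3 + 22.2| = √(9.3² + 22.2²) = 24.07
|j9.3 + 0.97| = √(9.3² + 0.97²) = 9.35
|j9.3 + 2| = √(9.3² + 2²) = 9.513
|j9.3 + 9.4| = √(9.3² + 9.4²) = 13.22
|j9.3 + 130| = √(9.3² + 130²) = 130.3
|T(j9.3)| = 490 × 24.07 / (9.35 × 9.513 × 13.22 × 130.3) = 0.076938
20 log₁₀(0.076938) = -22.277 dB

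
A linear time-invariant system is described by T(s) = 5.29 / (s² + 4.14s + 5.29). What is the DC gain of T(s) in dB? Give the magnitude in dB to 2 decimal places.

0.00 dB

T(0) = 5.29 / 5.29 = 1
20 log₁₀(1) = 0.000 dB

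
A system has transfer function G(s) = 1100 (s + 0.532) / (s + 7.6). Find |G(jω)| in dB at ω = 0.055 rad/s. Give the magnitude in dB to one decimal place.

37.8 dB

|j0.055 + 0.532| = √(0.055² + 0.532²) = 0.5348
|j0.055 + 7.6| = √(0.055² + 7.6²) = 7.6
|G(j0.055)| = 1100 × 0.5348 / 7.6 = 77.408
20 log₁₀(77.408) = 37.78 dB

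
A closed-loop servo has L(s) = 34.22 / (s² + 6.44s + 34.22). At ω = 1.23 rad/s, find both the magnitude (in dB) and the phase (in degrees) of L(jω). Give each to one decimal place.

|(j1.23)² + 6.44(j1.23) + 34.22| = |32.707 + j7.9212| = 33.65
|L(j1.23)| = 34.22 / 33.65 = 1.0169
20 log₁₀(1.0169) = 0.15 dB
∠[(j1.23)² + 6.44(j1.23) + 34.22] = ∠[32.707 + j7.9212] = 13.61°
∠L(j1.23) = −13.61° = -13.61°

|L| = 0.1 dB, ∠L = -13.6°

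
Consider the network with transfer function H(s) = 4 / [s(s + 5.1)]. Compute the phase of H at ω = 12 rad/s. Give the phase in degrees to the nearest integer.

∠(j12 + 5.1) = arctan(12/5.1) = 66.97°
∠(j12) = 90.00°
∠H(j12) = − (66.97° + 90.00°) = -156.97°

-157°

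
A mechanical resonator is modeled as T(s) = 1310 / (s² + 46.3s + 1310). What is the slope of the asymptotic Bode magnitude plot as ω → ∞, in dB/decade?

-40 dB/decade

With 0 zeros and 2 poles, the high-frequency asymptotic slope is 20 × (0 − 2) = -40 dB/decade.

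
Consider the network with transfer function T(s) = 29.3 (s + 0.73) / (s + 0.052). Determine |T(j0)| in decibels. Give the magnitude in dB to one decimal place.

T(0) = 29.3 × 0.73 / 0.052 = 411.33
20 log₁₀(411.33) = 52.28 dB

52.3 dB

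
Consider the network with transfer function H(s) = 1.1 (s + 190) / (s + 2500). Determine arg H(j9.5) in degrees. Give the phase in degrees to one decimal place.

∠(j9.5 + 190) = arctan(9.5/190) = 2.86°
∠(j9.5 + 2500) = arctan(9.5/2500) = 0.22°
∠H(j9.5) = 2.86° − 0.22° = 2.64°

2.6°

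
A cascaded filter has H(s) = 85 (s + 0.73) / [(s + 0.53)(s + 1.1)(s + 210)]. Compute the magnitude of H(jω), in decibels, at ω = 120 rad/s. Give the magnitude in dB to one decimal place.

|j120 + 0.73| = √(120² + 0.73²) = 120
|j120 + 0.53| = √(120² + 0.53²) = 120
|j120 + 1.1| = √(120² + 1.1²) = 120
|j120 + 210| = √(120² + 210²) = 241.9
|H(j120)| = 85 × 120 / (120 × 120 × 241.9) = 0.0029285
20 log₁₀(0.0029285) = -50.67 dB

-50.7 dB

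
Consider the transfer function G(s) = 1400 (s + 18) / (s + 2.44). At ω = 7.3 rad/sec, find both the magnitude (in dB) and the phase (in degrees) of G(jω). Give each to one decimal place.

|G| = 71.0 dB, ∠G = -49.4 deg

|j7.3 + 18| = √(7.3² + 18²) = 19.42
|j7.3 + 2.44| = √(7.3² + 2.44²) = 7.697
|G(j7.3)| = 1400 × 19.42 / 7.697 = 3533
20 log₁₀(3533) = 70.96 dB
∠(j7.3 + 18) = arctan(7.3/18) = 22.08°
∠(j7.3 + 2.44) = arctan(7.3/2.44) = 71.52°
∠G(j7.3) = 22.08° − 71.52° = -49.44°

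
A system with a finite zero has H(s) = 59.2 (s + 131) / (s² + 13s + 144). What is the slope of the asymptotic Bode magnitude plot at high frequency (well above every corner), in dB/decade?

-20 dB/decade

With 1 zero and 2 poles, the high-frequency asymptotic slope is 20 × (1 − 2) = -20 dB/decade.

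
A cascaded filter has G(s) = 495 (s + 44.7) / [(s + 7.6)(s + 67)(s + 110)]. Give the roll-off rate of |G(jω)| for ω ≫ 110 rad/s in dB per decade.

With 1 zero and 3 poles, the high-frequency asymptotic slope is 20 × (1 − 3) = -40 dB/decade.

-40 dB/decade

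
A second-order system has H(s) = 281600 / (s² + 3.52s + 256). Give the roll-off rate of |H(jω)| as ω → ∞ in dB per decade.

-40 dB/decade

With 0 zeros and 2 poles, the high-frequency asymptotic slope is 20 × (0 − 2) = -40 dB/decade.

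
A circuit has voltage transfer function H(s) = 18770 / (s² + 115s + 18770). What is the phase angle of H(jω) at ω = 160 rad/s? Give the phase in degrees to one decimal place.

-110.4°

∠[(j160)² + 115(j160) + 18770] = ∠[-6830 + j18400] = 110.36°
∠H(j160) = −110.36° = -110.36°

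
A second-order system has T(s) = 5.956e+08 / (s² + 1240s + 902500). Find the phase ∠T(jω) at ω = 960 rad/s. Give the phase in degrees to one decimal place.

-90.9°

∠[(j960)² + 1240(j960) + 902500] = ∠[-19100 + j1.1904e+06] = 90.92°
∠T(j960) = −90.92° = -90.92°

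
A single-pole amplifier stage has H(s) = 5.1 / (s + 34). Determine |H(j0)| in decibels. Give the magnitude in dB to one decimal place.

H(0) = 5.1 / 34 = 0.15
20 log₁₀(0.15) = -16.48 dB

-16.5 dB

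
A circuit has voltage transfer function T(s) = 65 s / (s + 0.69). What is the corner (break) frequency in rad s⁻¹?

The single real pole at s = −0.69 gives a corner at ω = 0.69 rad s⁻¹.

0.69 rad s⁻¹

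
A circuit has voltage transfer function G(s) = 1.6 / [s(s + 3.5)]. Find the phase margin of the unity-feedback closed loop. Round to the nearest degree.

Gain crossover: |G(jω)| = 1 at ω ≈ 0.453 rad/s.
∠G(j0.453) = −90° − arctan(0.453/3.5) ≈ -97.38°
PM = 180° + (-97.38°) = 82.62°

83°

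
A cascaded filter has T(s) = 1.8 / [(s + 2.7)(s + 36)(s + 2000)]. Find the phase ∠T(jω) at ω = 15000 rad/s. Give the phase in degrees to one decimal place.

∠(j15000 + 2.7) = arctan(15000/2.7) = 89.99°
∠(j15000 + 36) = arctan(15000/36) = 89.86°
∠(j15000 + 2000) = arctan(15000/2000) = 82.41°
∠T(j15000) = − (89.99° + 89.86° + 82.41°) = -262.26°

-262.3°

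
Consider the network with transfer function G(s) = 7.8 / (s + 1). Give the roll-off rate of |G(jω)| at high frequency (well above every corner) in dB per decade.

-20 dB/decade

With 0 zeros and 1 pole, the high-frequency asymptotic slope is 20 × (0 − 1) = -20 dB/decade.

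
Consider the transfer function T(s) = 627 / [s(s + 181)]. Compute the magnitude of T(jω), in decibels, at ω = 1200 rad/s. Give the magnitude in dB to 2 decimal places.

-67.32 dB

|j1200 + 181| = √(1200² + 181²) = 1214
|j1200| = 1200
|T(j1200)| = 627 / (1214 × 1200) = 0.00043055
20 log₁₀(0.00043055) = -67.320 dB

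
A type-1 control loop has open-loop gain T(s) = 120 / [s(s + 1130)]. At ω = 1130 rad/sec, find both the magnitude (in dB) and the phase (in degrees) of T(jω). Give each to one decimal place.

|j1130 + 1130| = √(1130² + 1130²) = 1598
|j1130| = 1130
|T(j1130)| = 120 / (1598 × 1130) = 6.6452e-05
20 log₁₀(6.6452e-05) = -83.55 dB
∠(j1130 + 1130) = arctan(1130/1130) = 45.00°
∠(j1130) = 90.00°
∠T(j1130) = − (45.00° + 90.00°) = -135.00°

|T| = -83.5 dB, ∠T = -135.0°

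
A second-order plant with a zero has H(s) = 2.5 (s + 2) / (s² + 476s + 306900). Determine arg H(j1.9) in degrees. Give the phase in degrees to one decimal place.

∠(j1.9 + 2) = arctan(1.9/2) = 43.53°
∠[(j1.9)² + 476(j1.9) + 306900] = ∠[3.069e+05 + j904.4] = 0.17°
∠H(j1.9) = 43.53° − 0.17° = 43.36°

43.4°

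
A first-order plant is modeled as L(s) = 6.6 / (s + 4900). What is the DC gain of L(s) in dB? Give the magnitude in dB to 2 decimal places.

L(0) = 6.6 / 4900 = 0.0013469
20 log₁₀(0.0013469) = -57.413 dB

-57.41 dB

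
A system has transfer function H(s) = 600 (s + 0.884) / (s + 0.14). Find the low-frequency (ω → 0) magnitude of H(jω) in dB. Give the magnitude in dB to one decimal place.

H(0) = 600 × 0.884 / 0.14 = 3788.6
20 log₁₀(3788.6) = 71.57 dB

71.6 dB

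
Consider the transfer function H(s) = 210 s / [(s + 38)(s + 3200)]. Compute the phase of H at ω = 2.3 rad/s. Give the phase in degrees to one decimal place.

∠(j2.3) = 90.00°
∠(j2.3 + 38) = arctan(2.3/38) = 3.46°
∠(j2.3 + 3200) = arctan(2.3/3200) = 0.04°
∠H(j2.3) = 90.00° − (3.46° + 0.04°) = 86.50°

86.5°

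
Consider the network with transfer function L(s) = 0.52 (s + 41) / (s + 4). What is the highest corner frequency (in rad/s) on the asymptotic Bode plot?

Break frequencies occur at each pole and zero magnitude: 4 rad/s, 41 rad/s.
The highest is 41 rad/s.

41 rad/s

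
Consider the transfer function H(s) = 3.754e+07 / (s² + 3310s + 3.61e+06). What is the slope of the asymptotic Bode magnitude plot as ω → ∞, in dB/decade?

-40 dB/decade

With 0 zeros and 2 poles, the high-frequency asymptotic slope is 20 × (0 − 2) = -40 dB/decade.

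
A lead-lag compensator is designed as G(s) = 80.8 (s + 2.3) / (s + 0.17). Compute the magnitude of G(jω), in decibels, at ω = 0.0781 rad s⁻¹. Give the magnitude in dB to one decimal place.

|j0.0781 + 2.3| = √(0.0781² + 2.3²) = 2.301
|j0.0781 + 0.17| = √(0.0781² + 0.17²) = 0.1871
|G(j0.0781)| = 80.8 × 2.301 / 0.1871 = 993.93
20 log₁₀(993.93) = 59.95 dB

59.9 dB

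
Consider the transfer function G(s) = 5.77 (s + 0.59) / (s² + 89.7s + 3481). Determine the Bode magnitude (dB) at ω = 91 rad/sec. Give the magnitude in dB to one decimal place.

|j91 + 0.59| = √(91² + 0.59²) = 91
|(j91)² + 89.7(j91) + 3481| = |-4800 + j8162.7| = 9469
|G(j91)| = 5.77 × 91 / 9469 = 0.05545
20 log₁₀(0.05545) = -25.12 dB

-25.1 dB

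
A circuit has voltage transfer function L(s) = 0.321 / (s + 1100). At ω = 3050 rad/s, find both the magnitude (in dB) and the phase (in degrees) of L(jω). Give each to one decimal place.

|L| = -80.1 dB, ∠L = -70.2 deg

|j3050 + 1100| = √(3050² + 1100²) = 3242
|L(j3050)| = 0.321 / 3242 = 9.9004e-05
20 log₁₀(9.9004e-05) = -80.09 dB
∠(j3050 + 1100) = arctan(3050/1100) = 70.17°
∠L(j3050) = −70.17° = -70.17°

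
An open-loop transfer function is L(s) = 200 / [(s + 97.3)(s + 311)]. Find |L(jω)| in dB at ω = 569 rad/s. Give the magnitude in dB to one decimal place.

|j569 + 97.3| = √(569² + 97.3²) = 577.3
|j569 + 311| = √(569² + 311²) = 648.4
|L(j569)| = 200 / (577.3 × 648.4) = 0.0005343
20 log₁₀(0.0005343) = -65.44 dB

-65.4 dB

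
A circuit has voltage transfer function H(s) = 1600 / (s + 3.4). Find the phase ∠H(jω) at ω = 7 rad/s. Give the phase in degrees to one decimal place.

∠(j7 + 3.4) = arctan(7/3.4) = 64.09°
∠H(j7) = −64.09° = -64.09°

-64.1°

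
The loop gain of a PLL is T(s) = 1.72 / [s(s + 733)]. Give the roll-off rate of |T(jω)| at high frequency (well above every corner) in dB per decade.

With 0 zeros and 2 poles, the high-frequency asymptotic slope is 20 × (0 − 2) = -40 dB/decade.

-40 dB/decade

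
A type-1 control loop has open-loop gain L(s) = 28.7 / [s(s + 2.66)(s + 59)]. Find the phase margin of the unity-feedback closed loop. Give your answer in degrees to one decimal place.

Gain crossover: |L(jω)| = 1 at ω ≈ 0.182 rad/s.
∠L(j0.182) = −90° − arctan(0.182/2.66) − arctan(0.182/59) ≈ -94.10°
PM = 180° + (-94.10°) = 85.90°

85.9°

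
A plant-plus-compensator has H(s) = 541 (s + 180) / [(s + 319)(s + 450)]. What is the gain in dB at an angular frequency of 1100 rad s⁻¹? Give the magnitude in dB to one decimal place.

-7.1 dB

|j1100 + 180| = √(1100² + 180²) = 1115
|j1100 + 319| = √(1100² + 319²) = 1145
|j1100 + 450| = √(1100² + 450²) = 1188
|H(j1100)| = 541 × 1115 / (1145 × 1188) = 0.443
20 log₁₀(0.443) = -7.07 dB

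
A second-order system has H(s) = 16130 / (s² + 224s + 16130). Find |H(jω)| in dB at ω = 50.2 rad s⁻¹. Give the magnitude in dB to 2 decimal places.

-0.78 dB

|(j50.2)² + 224(j50.2) + 16130| = |13610 + j11245| = 1.765e+04
|H(j50.2)| = 16130 / 1.765e+04 = 0.91366
20 log₁₀(0.91366) = -0.784 dB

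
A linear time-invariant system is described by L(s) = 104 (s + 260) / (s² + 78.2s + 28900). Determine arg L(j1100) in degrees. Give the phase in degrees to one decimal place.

-99.1 deg

∠(j1100 + 260) = arctan(1100/260) = 76.70°
∠[(j1100)² + 78.2(j1100) + 28900] = ∠[-1.1811e+06 + j86020] = 175.83°
∠L(j1100) = 76.70° − 175.83° = -99.13°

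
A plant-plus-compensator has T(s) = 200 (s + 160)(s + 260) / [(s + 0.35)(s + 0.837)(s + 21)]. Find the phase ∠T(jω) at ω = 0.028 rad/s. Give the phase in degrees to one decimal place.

∠(j0.028 + 160) = arctan(0.028/160) = 0.01°
∠(j0.028 + 260) = arctan(0.028/260) = 0.01°
∠(j0.028 + 0.35) = arctan(0.028/0.35) = 4.57°
∠(j0.028 + 0.837) = arctan(0.028/0.837) = 1.92°
∠(j0.028 + 21) = arctan(0.028/21) = 0.08°
∠T(j0.028) = 0.01° + 0.01° − (4.57° + 1.92° + 0.08°) = -6.55°

-6.6 deg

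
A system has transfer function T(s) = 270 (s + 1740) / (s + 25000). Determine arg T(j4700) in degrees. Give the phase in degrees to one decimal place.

59.0 deg

∠(j4700 + 1740) = arctan(4700/1740) = 69.68°
∠(j4700 + 25000) = arctan(4700/25000) = 10.65°
∠T(j4700) = 69.68° − 10.65° = 59.04°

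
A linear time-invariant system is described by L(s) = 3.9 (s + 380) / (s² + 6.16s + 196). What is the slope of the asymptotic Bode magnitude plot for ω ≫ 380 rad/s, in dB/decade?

-20 dB/decade

With 1 zero and 2 poles, the high-frequency asymptotic slope is 20 × (1 − 2) = -20 dB/decade.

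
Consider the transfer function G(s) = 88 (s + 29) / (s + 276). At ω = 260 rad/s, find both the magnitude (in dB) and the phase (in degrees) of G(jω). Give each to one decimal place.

|G| = 35.7 dB, ∠G = 40.3°

|j260 + 29| = √(260² + 29²) = 261.6
|j260 + 276| = √(260² + 276²) = 379.2
|G(j260)| = 88 × 261.6 / 379.2 = 60.715
20 log₁₀(60.715) = 35.67 dB
∠(j260 + 29) = arctan(260/29) = 83.64°
∠(j260 + 276) = arctan(260/276) = 43.29°
∠G(j260) = 83.64° − 43.29° = 40.35°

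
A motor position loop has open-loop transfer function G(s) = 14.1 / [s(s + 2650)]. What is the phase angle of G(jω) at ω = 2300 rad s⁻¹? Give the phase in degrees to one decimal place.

-131.0°

∠(j2300 + 2650) = arctan(2300/2650) = 40.96°
∠(j2300) = 90.00°
∠G(j2300) = − (40.96° + 90.00°) = -130.96°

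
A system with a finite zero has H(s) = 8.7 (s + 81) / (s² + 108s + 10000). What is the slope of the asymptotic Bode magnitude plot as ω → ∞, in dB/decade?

With 1 zero and 2 poles, the high-frequency asymptotic slope is 20 × (1 − 2) = -20 dB/decade.

-20 dB/decade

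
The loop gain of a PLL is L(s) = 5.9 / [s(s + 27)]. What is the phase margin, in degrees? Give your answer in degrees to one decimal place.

Gain crossover: |L(jω)| = 1 at ω ≈ 0.219 rad/s.
∠L(j0.219) = −90° − arctan(0.219/27) ≈ -90.46°
PM = 180° + (-90.46°) = 89.54°

89.5°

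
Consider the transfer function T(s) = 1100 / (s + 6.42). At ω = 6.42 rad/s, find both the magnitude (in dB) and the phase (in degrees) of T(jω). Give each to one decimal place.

|j6.42 + 6.42| = √(6.42² + 6.42²) = 9.079
|T(j6.42)| = 1100 / 9.079 = 121.16
20 log₁₀(121.16) = 41.67 dB
∠(j6.42 + 6.42) = arctan(6.42/6.42) = 45.00°
∠T(j6.42) = −45.00° = -45.00°

|T| = 41.7 dB, ∠T = -45.0°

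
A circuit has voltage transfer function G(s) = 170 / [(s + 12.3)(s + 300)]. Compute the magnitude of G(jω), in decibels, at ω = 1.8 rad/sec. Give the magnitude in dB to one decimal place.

|j1.8 + 12.3| = √(1.8² + 12.3²) = 12.43
|j1.8 + 300| = √(1.8² + 300²) = 300
|G(j1.8)| = 170 / (12.43 × 300) = 0.045584
20 log₁₀(0.045584) = -26.82 dB

-26.8 dB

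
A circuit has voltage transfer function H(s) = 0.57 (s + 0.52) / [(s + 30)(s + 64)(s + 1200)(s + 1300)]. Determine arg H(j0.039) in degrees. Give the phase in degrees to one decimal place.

4.2°

∠(j0.039 + 0.52) = arctan(0.039/0.52) = 4.29°
∠(j0.039 + 30) = arctan(0.039/30) = 0.07°
∠(j0.039 + 64) = arctan(0.039/64) = 0.03°
∠(j0.039 + 1200) = arctan(0.039/1200) = 0.00°
∠(j0.039 + 1300) = arctan(0.039/1300) = 0.00°
∠H(j0.039) = 4.29° − (0.07° + 0.03° + 0.00° + 0.00°) = 4.18°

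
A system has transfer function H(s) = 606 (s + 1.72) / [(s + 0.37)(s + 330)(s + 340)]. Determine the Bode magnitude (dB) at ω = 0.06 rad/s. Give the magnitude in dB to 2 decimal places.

-32.11 dB

|j0.06 + 1.72| = √(0.06² + 1.72²) = 1.721
|j0.06 + 0.37| = √(0.06² + 0.37²) = 0.3748
|j0.06 + 330| = √(0.06² + 330²) = 330
|j0.06 + 340| = √(0.06² + 340²) = 340
|H(j0.06)| = 606 × 1.721 / (0.3748 × 330 × 340) = 0.024799
20 log₁₀(0.024799) = -32.111 dB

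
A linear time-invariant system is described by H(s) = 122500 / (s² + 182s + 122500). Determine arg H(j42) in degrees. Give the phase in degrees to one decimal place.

∠[(j42)² + 182(j42) + 122500] = ∠[1.2074e+05 + j7644] = 3.62°
∠H(j42) = −3.62° = -3.62°

-3.6°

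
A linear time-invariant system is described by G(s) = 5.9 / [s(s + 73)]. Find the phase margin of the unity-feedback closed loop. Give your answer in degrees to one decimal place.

Gain crossover: |G(jω)| = 1 at ω ≈ 0.0808 rad/sec.
∠G(j0.0808) = −90° − arctan(0.0808/73) ≈ -90.06°
PM = 180° + (-90.06°) = 89.94°

89.9°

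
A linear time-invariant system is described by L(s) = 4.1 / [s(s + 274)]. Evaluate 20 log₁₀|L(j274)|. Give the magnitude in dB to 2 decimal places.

-88.26 dB

|j274 + 274| = √(274² + 274²) = 387.5
|j274| = 274
|L(j274)| = 4.1 / (387.5 × 274) = 3.8616e-05
20 log₁₀(3.8616e-05) = -88.265 dB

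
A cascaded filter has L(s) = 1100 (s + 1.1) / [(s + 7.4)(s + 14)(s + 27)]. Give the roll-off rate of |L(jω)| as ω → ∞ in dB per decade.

With 1 zero and 3 poles, the high-frequency asymptotic slope is 20 × (1 − 3) = -40 dB/decade.

-40 dB/decade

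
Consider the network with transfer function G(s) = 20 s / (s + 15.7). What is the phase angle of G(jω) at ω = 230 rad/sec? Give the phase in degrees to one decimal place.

3.9 deg

∠(j230) = 90.00°
∠(j230 + 15.7) = arctan(230/15.7) = 86.09°
∠G(j230) = 90.00° − 86.09° = 3.91°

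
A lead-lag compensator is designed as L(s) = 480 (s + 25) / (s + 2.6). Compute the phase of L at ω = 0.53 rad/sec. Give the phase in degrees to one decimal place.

-10.3°

∠(j0.53 + 25) = arctan(0.53/25) = 1.21°
∠(j0.53 + 2.6) = arctan(0.53/2.6) = 11.52°
∠L(j0.53) = 1.21° − 11.52° = -10.31°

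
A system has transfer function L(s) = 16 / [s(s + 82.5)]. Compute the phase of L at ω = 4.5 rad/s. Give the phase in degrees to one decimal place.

∠(j4.5 + 82.5) = arctan(4.5/82.5) = 3.12°
∠(j4.5) = 90.00°
∠L(j4.5) = − (3.12° + 90.00°) = -93.12°

-93.1°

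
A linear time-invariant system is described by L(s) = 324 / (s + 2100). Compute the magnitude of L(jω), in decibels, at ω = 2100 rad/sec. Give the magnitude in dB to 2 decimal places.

-19.24 dB

|j2100 + 2100| = √(2100² + 2100²) = 2970
|L(j2100)| = 324 / 2970 = 0.1091
20 log₁₀(0.1091) = -19.244 dB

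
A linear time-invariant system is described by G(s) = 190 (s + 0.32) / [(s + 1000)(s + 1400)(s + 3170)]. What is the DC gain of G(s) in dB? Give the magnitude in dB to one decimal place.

G(0) = 190 × 0.32 / (1000 × 1400 × 3170) = 1.37e-08
20 log₁₀(1.37e-08) = -157.27 dB

-157.3 dB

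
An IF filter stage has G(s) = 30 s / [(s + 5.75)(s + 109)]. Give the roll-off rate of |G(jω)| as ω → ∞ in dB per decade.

-20 dB/decade

With 1 zero and 2 poles, the high-frequency asymptotic slope is 20 × (1 − 2) = -20 dB/decade.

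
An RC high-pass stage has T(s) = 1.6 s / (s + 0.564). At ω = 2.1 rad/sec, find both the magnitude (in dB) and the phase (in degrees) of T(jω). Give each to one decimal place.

|T| = 3.8 dB, ∠T = 15.0°

|j2.1| = 2.1
|j2.1 + 0.564| = √(2.1² + 0.564²) = 2.174
|T(j2.1)| = 1.6 × 2.1 / 2.174 = 1.5452
20 log₁₀(1.5452) = 3.78 dB
∠(j2.1) = 90.00°
∠(j2.1 + 0.564) = arctan(2.1/0.564) = 74.97°
∠T(j2.1) = 90.00° − 74.97° = 15.03°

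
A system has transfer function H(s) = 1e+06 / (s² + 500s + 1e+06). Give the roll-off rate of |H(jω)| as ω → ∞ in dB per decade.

-40 dB/decade

With 0 zeros and 2 poles, the high-frequency asymptotic slope is 20 × (0 − 2) = -40 dB/decade.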